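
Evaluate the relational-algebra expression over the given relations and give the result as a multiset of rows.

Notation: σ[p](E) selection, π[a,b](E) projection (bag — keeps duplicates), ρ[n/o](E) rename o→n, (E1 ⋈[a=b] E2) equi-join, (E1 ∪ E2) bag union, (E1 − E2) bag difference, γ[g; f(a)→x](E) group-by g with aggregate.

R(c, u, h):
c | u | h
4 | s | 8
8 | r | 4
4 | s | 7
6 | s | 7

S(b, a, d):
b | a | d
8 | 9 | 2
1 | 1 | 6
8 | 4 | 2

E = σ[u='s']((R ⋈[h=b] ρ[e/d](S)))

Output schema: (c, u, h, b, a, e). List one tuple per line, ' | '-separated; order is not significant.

Row counts bottom-up:
  R → 4
  S → 3
  ρ[e/d](S) → 3
  (R ⋈[h=b] ρ[e/d](S)) → 2
  σ[u='s']((R ⋈[h=b] ρ[e/d](S))) → 2

== RESULT ==
c | u | h | b | a | e
4 | s | 8 | 8 | 4 | 2
4 | s | 8 | 8 | 9 | 2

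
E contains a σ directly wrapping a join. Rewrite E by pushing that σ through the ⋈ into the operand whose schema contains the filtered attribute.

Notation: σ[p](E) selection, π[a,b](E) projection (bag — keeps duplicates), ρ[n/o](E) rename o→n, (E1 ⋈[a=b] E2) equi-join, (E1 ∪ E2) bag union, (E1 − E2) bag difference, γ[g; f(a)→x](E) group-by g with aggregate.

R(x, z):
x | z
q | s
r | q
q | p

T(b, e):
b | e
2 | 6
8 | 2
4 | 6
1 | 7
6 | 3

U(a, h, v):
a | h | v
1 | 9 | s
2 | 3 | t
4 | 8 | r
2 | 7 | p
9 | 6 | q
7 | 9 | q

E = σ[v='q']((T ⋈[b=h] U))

σ filters on v, owned by the right side.
E' = (T ⋈[b=h] σ[v='q'](U))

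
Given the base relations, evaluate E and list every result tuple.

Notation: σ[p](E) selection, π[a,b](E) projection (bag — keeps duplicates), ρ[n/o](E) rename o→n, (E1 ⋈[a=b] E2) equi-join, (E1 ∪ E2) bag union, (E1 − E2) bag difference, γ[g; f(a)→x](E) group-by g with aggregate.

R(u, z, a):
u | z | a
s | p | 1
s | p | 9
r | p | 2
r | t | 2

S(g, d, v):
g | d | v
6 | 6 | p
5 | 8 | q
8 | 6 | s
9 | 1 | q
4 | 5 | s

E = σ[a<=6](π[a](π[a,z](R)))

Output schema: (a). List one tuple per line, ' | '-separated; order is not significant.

Subexpression sizes:
  R → 4
  π[a,z](R) → 4
  π[a](π[a,z](R)) → 4
  σ[a<=6](π[a](π[a,z](R))) → 3

== RESULT ==
a
1
2
2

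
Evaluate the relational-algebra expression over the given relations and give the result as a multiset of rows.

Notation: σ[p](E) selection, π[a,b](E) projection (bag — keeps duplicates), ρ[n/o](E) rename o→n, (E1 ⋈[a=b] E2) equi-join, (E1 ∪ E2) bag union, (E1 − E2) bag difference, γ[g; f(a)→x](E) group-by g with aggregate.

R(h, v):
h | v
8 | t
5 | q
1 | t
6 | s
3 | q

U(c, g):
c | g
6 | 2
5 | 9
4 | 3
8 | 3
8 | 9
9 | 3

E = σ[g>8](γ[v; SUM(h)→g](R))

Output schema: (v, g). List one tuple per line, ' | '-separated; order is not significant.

Row counts bottom-up:
  R → 5
  γ[v; SUM(h)→g](R) → 3
  σ[g>8](γ[v; SUM(h)→g](R)) → 1

== RESULT ==
v | g
t | 9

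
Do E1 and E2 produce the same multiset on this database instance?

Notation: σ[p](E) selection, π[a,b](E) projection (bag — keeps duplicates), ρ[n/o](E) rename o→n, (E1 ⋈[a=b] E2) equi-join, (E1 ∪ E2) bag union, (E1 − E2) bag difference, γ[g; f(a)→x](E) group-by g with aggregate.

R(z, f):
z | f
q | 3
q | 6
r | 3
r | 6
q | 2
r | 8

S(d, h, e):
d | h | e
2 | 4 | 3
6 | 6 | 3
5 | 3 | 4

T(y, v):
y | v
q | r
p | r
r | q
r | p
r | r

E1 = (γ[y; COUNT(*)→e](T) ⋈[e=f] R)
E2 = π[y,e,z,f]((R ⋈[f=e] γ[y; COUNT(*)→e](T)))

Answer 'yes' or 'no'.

E1 subexpression sizes:
  T → 5
  γ[y; COUNT(*)→e](T) → 3
  R → 6
  (γ[y; COUNT(*)→e](T) ⋈[e=f] R) → 2
E2 subexpression sizes:
  R → 6
  T → 5
  γ[y; COUNT(*)→e](T) → 3
  (R ⋈[f=e] γ[y; COUNT(*)→e](T)) → 2
  π[y,e,z,f]((R ⋈[f=e] γ[y; COUNT(*)→e](T))) → 2

E1 and E2 produce the same multiset:
y | e | z | f
r | 3 | q | 3
r | 3 | r | 3

yes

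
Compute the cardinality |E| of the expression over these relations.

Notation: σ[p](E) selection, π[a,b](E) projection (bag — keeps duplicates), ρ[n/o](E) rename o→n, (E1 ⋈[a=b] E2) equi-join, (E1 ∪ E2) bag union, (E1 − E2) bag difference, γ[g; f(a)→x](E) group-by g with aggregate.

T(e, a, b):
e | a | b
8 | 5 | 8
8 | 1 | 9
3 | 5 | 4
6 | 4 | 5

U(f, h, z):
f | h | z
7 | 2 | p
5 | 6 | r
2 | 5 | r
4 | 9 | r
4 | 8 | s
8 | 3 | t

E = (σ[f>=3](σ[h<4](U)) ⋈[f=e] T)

Row counts bottom-up:
  U → 6
  σ[h<4](U) → 2
  σ[f>=3](σ[h<4](U)) → 2
  T → 4
  (σ[f>=3](σ[h<4](U)) ⋈[f=e] T) → 2

|E| = 2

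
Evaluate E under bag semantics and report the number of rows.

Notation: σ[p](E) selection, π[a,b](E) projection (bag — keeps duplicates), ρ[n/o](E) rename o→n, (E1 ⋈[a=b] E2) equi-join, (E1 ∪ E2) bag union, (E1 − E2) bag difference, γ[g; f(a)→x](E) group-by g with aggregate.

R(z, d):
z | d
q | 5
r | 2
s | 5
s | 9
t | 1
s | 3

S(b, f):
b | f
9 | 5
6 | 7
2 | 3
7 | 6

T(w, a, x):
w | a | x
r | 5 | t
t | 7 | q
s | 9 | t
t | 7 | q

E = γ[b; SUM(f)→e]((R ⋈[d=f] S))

Subexpression sizes:
  R → 6
  S → 4
  (R ⋈[d=f] S) → 3
  γ[b; SUM(f)→e]((R ⋈[d=f] S)) → 2

|E| = 2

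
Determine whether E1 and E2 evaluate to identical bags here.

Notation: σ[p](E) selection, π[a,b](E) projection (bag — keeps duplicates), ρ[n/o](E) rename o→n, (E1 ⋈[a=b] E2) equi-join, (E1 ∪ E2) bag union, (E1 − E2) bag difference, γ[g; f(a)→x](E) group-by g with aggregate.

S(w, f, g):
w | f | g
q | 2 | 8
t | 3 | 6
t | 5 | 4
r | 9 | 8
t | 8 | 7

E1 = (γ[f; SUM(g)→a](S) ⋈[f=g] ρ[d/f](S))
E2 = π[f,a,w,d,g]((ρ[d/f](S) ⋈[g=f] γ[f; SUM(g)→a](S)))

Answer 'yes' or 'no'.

E1 per-node cardinality:
  S → 5
  γ[f; SUM(g)→a](S) → 5
  S → 5
  ρ[d/f](S) → 5
  (γ[f; SUM(g)→a](S) ⋈[f=g] ρ[d/f](S)) → 2
E2 per-node cardinality:
  S → 5
  ρ[d/f](S) → 5
  S → 5
  γ[f; SUM(g)→a](S) → 5
  (ρ[d/f](S) ⋈[g=f] γ[f; SUM(g)→a](S)) → 2
  π[f,a,w,d,g]((ρ[d/f](S) ⋈[g=f] γ[f; SUM(g)→a](S))) → 2

E1 and E2 produce the same multiset:
f | a | w | d | g
8 | 7 | q | 2 | 8
8 | 7 | r | 9 | 8

yes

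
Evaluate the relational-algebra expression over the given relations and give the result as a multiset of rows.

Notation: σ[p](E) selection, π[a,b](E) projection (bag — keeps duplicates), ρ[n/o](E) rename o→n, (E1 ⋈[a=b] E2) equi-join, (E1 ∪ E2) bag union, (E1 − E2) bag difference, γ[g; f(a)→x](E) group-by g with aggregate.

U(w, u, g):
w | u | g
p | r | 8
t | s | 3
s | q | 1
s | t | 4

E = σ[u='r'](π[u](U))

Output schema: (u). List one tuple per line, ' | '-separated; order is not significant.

Row counts bottom-up:
  U → 4
  π[u](U) → 4
  σ[u='r'](π[u](U)) → 1

== RESULT ==
u
r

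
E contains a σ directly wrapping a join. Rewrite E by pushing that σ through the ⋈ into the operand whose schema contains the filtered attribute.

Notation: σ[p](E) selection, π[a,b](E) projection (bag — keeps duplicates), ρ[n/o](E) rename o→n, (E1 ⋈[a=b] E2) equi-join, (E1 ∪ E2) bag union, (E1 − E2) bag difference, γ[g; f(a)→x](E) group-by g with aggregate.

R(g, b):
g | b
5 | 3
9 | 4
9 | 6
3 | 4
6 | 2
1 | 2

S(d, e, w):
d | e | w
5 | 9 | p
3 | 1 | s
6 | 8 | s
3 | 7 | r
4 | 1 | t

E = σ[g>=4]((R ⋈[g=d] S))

σ filters on g, owned by the left side.
E' = (σ[g>=4](R) ⋈[g=d] S)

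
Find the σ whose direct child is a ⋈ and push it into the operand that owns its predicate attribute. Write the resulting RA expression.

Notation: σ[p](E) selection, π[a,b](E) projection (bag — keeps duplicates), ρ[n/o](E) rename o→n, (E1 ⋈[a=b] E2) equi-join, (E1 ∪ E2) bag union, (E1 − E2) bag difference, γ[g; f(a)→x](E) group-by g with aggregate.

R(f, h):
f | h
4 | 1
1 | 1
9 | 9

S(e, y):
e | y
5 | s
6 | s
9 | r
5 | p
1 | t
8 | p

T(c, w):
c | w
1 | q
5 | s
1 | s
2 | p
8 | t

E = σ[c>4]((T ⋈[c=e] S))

σ filters on c, owned by the left side.
E' = (σ[c>4](T) ⋈[c=e] S)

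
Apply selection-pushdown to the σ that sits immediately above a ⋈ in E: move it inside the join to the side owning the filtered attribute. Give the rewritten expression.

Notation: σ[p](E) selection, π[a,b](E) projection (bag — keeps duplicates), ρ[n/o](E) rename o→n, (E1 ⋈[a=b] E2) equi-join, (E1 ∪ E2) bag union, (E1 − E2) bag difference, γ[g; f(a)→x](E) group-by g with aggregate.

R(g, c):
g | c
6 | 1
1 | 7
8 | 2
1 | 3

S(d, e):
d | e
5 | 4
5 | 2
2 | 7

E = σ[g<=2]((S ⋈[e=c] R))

σ filters on g, owned by the right side.
E' = (S ⋈[e=c] σ[g<=2](R))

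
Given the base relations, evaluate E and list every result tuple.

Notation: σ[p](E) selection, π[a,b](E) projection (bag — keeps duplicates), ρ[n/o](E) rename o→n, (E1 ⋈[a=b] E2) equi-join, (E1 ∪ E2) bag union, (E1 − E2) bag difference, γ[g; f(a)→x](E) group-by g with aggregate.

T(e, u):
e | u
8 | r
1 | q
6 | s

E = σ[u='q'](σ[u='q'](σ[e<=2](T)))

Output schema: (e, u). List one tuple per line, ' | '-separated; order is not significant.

Subexpression sizes:
  T → 3
  σ[e<=2](T) → 1
  σ[u='q'](σ[e<=2](T)) → 1
  σ[u='q'](σ[u='q'](σ[e<=2](T))) → 1

== RESULT ==
e | u
1 | q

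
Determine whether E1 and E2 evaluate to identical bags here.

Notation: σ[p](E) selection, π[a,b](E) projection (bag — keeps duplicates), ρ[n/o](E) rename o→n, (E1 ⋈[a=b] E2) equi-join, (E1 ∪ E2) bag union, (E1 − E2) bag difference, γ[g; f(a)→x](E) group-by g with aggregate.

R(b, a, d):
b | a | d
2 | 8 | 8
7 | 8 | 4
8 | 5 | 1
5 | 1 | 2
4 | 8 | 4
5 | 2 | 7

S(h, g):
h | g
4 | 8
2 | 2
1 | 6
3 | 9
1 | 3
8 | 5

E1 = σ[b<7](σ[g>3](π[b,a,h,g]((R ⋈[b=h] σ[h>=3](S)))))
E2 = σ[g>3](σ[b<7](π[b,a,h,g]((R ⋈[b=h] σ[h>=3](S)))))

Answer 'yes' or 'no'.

E1 row counts bottom-up:
  R → 6
  S → 6
  σ[h>=3](S) → 3
  (R ⋈[b=h] σ[h>=3](S)) → 2
  π[b,a,h,g]((R ⋈[b=h] σ[h>=3](S))) → 2
  σ[g>3](π[b,a,h,g]((R ⋈[b=h] σ[h>=3](S)))) → 2
  σ[b<7](σ[g>3](π[b,a,h,g]((R ⋈[b=h] σ[h>=3](S))))) → 1
E2 row counts bottom-up:
  R → 6
  S → 6
  σ[h>=3](S) → 3
  (R ⋈[b=h] σ[h>=3](S)) → 2
  π[b,a,h,g]((R ⋈[b=h] σ[h>=3](S))) → 2
  σ[b<7](π[b,a,h,g]((R ⋈[b=h] σ[h>=3](S)))) → 1
  σ[g>3](σ[b<7](π[b,a,h,g]((R ⋈[b=h] σ[h>=3](S))))) → 1

E1 and E2 produce the same multiset:
b | a | h | g
4 | 8 | 4 | 8

yes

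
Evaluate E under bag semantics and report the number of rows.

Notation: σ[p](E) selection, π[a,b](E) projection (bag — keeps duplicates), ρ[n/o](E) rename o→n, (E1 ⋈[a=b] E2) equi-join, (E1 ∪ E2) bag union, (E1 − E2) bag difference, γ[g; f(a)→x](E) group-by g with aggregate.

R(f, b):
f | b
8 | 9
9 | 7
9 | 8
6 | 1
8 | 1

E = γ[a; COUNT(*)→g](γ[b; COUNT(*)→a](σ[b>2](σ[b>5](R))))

Subexpression sizes:
  R → 5
  σ[b>5](R) → 3
  σ[b>2](σ[b>5](R)) → 3
  γ[b; COUNT(*)→a](σ[b>2](σ[b>5](R))) → 3
  γ[a; COUNT(*)→g](γ[b; COUNT(*)→a](σ[b>2](σ[b>5](R)))) → 1

|E| = 1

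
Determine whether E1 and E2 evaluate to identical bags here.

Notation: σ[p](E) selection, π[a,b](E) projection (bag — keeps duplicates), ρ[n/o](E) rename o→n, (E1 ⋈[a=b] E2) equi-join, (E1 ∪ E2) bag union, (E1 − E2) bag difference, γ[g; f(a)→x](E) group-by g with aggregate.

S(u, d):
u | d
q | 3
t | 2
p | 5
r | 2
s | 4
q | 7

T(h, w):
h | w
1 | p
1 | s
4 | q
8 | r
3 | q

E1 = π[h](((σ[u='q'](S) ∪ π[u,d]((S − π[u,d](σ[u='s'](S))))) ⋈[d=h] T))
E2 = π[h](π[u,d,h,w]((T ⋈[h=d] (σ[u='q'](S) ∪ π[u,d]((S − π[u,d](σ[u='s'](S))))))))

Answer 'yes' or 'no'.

E1 subexpression sizes:
  S → 6
  σ[u='q'](S) → 2
  S → 6
  S → 6
  σ[u='s'](S) → 1
  π[u,d](σ[u='s'](S)) → 1
  (S − π[u,d](σ[u='s'](S))) → 5
  π[u,d]((S − π[u,d](σ[u='s'](S)))) → 5
  (σ[u='q'](S) ∪ π[u,d]((S − π[u,d](σ[u='s'](S))))) → 7
  T → 5
  ((σ[u='q'](S) ∪ π[u,d]((S − π[u,d](σ[u='s'](S))))) ⋈[d=h] T) → 2
  π[h](((σ[u='q'](S) ∪ π[u,d]((S − π[u,d](σ[u='s'](S))))) ⋈[d=h] T)) → 2
E2 subexpression sizes:
  T → 5
  S → 6
  σ[u='q'](S) → 2
  S → 6
  S → 6
  σ[u='s'](S) → 1
  π[u,d](σ[u='s'](S)) → 1
  (S − π[u,d](σ[u='s'](S))) → 5
  π[u,d]((S − π[u,d](σ[u='s'](S)))) → 5
  (σ[u='q'](S) ∪ π[u,d]((S − π[u,d](σ[u='s'](S))))) → 7
  (T ⋈[h=d] (σ[u='q'](S) ∪ π[u,d]((S − π[u,d](σ[u='s'](S)))))) → 2
  π[u,d,h,w]((T ⋈[h=d] (σ[u='q'](S) ∪ π[u,d]((S − π[u,d](σ[u='s'](S))))))) → 2
  π[h](π[u,d,h,w]((T ⋈[h=d] (σ[u='q'](S) ∪ π[u,d]((S − π[u,d](σ[u='s'](S)))))))) → 2

E1 and E2 produce the same multiset:
h
3
3

yes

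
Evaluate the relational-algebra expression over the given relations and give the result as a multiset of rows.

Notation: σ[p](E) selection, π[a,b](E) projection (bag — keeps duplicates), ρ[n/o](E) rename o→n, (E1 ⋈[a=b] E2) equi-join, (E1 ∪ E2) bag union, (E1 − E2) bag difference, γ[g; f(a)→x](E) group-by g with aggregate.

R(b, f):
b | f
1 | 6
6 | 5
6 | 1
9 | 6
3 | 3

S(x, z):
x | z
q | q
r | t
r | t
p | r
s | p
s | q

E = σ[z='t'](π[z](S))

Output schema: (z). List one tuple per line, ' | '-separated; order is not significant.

Subexpression sizes:
  S → 6
  π[z](S) → 6
  σ[z='t'](π[z](S)) → 2

== RESULT ==
z
t
t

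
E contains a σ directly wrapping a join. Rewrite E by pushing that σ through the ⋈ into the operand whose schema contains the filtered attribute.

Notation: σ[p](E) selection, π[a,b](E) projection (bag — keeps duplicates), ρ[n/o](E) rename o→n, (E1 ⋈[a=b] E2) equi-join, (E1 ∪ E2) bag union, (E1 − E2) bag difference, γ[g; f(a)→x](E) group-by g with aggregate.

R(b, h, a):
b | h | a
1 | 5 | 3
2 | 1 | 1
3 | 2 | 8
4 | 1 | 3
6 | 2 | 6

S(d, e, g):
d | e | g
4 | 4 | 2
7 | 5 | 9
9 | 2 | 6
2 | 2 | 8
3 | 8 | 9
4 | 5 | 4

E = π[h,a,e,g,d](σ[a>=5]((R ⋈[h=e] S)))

σ filters on a, owned by the left side.
E' = π[h,a,e,g,d]((σ[a>=5](R) ⋈[h=e] S))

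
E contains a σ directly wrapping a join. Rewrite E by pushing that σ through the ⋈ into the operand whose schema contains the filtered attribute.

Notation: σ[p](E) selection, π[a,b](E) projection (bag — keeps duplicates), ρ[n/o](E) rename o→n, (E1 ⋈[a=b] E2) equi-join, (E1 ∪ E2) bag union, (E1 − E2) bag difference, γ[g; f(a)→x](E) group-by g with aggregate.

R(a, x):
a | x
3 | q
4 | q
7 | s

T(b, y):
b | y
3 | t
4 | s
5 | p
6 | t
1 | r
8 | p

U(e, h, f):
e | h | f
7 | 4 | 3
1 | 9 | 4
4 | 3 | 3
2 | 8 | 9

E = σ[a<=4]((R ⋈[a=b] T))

σ filters on a, owned by the left side.
E' = (σ[a<=4](R) ⋈[a=b] T)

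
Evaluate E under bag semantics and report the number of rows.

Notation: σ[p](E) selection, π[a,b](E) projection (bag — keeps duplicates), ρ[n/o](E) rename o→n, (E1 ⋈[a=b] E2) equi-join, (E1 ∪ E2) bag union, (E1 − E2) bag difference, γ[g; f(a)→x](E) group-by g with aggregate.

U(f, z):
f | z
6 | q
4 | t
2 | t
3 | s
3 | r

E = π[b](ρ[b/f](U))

Stepwise |·|:
  U → 5
  ρ[b/f](U) → 5
  π[b](ρ[b/f](U)) → 5

|E| = 5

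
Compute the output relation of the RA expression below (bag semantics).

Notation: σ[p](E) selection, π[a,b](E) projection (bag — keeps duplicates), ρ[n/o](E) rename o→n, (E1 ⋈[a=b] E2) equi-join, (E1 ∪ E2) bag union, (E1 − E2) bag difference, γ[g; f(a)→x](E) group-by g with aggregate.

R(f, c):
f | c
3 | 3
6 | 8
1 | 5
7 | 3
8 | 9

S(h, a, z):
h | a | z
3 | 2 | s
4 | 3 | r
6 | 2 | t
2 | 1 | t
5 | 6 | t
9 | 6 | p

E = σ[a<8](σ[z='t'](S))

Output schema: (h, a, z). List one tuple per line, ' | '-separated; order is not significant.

Stepwise |·|:
  S → 6
  σ[z='t'](S) → 3
  σ[a<8](σ[z='t'](S)) → 3

== RESULT ==
h | a | z
2 | 1 | t
5 | 6 | t
6 | 2 | t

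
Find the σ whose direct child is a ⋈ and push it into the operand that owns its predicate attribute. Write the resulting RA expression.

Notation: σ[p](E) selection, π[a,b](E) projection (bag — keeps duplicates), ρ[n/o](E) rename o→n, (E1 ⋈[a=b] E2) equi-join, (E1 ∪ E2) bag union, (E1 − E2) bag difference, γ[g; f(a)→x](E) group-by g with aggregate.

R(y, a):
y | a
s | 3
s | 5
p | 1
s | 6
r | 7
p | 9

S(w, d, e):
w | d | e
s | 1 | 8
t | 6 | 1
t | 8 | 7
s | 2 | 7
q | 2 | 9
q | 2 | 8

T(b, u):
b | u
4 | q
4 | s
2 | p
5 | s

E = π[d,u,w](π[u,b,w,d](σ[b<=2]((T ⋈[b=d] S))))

σ filters on b, owned by the left side.
E' = π[d,u,w](π[u,b,w,d]((σ[b<=2](T) ⋈[b=d] S)))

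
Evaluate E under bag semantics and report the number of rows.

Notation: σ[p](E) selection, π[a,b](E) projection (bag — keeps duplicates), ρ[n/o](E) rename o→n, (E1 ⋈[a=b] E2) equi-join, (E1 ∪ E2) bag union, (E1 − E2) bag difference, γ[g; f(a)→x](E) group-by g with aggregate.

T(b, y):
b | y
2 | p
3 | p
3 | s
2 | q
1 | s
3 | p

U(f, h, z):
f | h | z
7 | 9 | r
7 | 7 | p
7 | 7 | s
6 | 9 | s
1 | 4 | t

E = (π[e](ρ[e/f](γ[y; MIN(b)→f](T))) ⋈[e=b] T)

Subexpression sizes:
  T → 6
  γ[y; MIN(b)→f](T) → 3
  ρ[e/f](γ[y; MIN(b)→f](T)) → 3
  π[e](ρ[e/f](γ[y; MIN(b)→f](T))) → 3
  T → 6
  (π[e](ρ[e/f](γ[y; MIN(b)→f](T))) ⋈[e=b] T) → 5

|E| = 5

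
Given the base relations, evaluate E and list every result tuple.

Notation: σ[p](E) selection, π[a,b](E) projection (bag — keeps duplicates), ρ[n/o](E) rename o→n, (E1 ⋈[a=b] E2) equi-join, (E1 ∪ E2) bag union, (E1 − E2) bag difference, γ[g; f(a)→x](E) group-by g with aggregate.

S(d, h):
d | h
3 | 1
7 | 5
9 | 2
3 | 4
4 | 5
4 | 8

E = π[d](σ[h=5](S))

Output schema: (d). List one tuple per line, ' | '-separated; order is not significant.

Row counts bottom-up:
  S → 6
  σ[h=5](S) → 2
  π[d](σ[h=5](S)) → 2

== RESULT ==
d
4
7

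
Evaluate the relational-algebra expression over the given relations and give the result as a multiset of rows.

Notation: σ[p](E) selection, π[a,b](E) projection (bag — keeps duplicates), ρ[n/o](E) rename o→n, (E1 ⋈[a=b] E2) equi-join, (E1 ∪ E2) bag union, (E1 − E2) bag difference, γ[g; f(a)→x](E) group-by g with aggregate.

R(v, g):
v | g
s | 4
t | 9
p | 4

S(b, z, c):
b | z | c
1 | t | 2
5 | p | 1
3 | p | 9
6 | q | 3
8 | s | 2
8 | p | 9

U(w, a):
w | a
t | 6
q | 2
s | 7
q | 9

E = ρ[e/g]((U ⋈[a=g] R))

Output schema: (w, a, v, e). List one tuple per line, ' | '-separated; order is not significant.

Row counts bottom-up:
  U → 4
  R → 3
  (U ⋈[a=g] R) → 1
  ρ[e/g]((U ⋈[a=g] R)) → 1

== RESULT ==
w | a | v | e
q | 9 | t | 9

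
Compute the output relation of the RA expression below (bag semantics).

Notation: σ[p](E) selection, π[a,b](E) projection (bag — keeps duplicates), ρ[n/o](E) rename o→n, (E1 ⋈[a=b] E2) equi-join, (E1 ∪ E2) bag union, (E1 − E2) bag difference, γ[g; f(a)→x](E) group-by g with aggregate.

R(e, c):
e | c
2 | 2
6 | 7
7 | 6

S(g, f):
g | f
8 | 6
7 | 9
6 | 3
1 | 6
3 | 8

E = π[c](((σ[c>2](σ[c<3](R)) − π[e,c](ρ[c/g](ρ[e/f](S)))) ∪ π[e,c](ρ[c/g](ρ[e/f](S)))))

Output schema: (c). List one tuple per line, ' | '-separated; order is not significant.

Stepwise |·|:
  R → 3
  σ[c<3](R) → 1
  σ[c>2](σ[c<3](R)) → 0
  S → 5
  ρ[e/f](S) → 5
  ρ[c/g](ρ[e/f](S)) → 5
  π[e,c](ρ[c/g](ρ[e/f](S))) → 5
  (σ[c>2](σ[c<3](R)) − π[e,c](ρ[c/g](ρ[e/f](S)))) → 0
  S → 5
  ρ[e/f](S) → 5
  ρ[c/g](ρ[e/f](S)) → 5
  π[e,c](ρ[c/g](ρ[e/f](S))) → 5
  ((σ[c>2](σ[c<3](R)) − π[e,c](ρ[c/g](ρ[e/f](S)))) ∪ π[e,c](ρ[c/g](ρ[e/f](S)))) → 5
  π[c](((σ[c>2](σ[c<3](R)) − π[e,c](ρ[c/g](ρ[e/f](S)))) ∪ π[e,c](ρ[c/g](ρ[e/f](S))))) → 5

== RESULT ==
c
1
3
6
7
8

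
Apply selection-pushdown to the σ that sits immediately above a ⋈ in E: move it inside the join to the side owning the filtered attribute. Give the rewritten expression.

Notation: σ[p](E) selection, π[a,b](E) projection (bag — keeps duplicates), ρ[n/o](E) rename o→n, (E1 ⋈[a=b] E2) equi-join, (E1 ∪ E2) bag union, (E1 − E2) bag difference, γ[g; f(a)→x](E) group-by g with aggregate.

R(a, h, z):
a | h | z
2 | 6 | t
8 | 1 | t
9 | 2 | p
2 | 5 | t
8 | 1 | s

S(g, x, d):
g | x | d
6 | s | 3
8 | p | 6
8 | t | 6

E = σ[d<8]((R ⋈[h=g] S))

σ filters on d, owned by the right side.
E' = (R ⋈[h=g] σ[d<8](S))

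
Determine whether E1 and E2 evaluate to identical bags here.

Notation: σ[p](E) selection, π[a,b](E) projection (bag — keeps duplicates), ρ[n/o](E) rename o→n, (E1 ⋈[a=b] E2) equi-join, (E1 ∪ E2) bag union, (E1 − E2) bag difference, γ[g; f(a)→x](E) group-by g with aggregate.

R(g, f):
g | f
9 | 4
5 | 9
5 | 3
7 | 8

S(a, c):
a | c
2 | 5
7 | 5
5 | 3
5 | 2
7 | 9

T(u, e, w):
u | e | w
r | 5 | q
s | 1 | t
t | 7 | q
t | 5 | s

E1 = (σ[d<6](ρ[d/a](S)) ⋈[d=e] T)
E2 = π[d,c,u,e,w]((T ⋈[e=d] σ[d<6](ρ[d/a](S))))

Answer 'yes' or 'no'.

E1 subexpression sizes:
  S → 5
  ρ[d/a](S) → 5
  σ[d<6](ρ[d/a](S)) → 3
  T → 4
  (σ[d<6](ρ[d/a](S)) ⋈[d=e] T) → 4
E2 subexpression sizes:
  T → 4
  S → 5
  ρ[d/a](S) → 5
  σ[d<6](ρ[d/a](S)) → 3
  (T ⋈[e=d] σ[d<6](ρ[d/a](S))) → 4
  π[d,c,u,e,w]((T ⋈[e=d] σ[d<6](ρ[d/a](S)))) → 4

E1 and E2 produce the same multiset:
d | c | u | e | w
5 | 2 | r | 5 | q
5 | 2 | t | 5 | s
5 | 3 | r | 5 | q
5 | 3 | t | 5 | s

yes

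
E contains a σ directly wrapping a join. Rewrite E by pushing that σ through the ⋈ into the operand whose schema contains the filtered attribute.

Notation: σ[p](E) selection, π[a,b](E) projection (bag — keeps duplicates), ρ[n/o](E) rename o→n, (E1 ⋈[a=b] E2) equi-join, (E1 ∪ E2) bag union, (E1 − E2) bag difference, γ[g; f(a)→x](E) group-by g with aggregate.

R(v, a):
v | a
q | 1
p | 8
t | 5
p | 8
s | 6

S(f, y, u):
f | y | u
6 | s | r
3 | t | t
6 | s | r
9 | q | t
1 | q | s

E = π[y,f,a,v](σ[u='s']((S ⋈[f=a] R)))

σ filters on u, owned by the left side.
E' = π[y,f,a,v]((σ[u='s'](S) ⋈[f=a] R))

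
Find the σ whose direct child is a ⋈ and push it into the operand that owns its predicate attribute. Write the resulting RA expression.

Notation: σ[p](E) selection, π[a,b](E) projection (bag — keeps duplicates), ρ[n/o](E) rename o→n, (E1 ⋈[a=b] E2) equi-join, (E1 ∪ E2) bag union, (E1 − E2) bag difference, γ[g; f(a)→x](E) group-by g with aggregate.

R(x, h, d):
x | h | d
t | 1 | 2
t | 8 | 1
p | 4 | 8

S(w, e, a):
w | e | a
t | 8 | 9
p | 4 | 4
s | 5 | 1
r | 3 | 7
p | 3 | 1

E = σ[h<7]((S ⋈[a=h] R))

σ filters on h, owned by the right side.
E' = (S ⋈[a=h] σ[h<7](R))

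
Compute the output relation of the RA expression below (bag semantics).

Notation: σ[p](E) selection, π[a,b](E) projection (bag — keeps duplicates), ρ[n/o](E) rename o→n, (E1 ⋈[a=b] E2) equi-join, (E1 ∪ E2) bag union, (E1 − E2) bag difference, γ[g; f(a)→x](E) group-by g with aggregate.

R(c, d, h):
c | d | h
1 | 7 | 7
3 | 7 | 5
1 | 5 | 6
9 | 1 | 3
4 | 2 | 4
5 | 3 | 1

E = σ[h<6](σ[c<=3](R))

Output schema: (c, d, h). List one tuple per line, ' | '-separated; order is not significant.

Subexpression sizes:
  R → 6
  σ[c<=3](R) → 3
  σ[h<6](σ[c<=3](R)) → 1

== RESULT ==
c | d | h
3 | 7 | 5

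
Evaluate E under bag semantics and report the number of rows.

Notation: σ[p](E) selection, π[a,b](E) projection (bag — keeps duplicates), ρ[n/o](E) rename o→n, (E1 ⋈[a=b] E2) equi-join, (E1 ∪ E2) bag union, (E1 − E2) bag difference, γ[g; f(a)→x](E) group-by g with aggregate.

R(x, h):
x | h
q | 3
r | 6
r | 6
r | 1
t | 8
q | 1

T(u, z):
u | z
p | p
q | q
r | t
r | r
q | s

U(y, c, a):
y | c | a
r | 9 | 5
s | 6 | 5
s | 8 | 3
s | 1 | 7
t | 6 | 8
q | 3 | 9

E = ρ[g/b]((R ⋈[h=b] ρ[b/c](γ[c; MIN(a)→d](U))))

Per-node cardinality:
  R → 6
  U → 6
  γ[c; MIN(a)→d](U) → 5
  ρ[b/c](γ[c; MIN(a)→d](U)) → 5
  (R ⋈[h=b] ρ[b/c](γ[c; MIN(a)→d](U))) → 6
  ρ[g/b]((R ⋈[h=b] ρ[b/c](γ[c; MIN(a)→d](U)))) → 6

|E| = 6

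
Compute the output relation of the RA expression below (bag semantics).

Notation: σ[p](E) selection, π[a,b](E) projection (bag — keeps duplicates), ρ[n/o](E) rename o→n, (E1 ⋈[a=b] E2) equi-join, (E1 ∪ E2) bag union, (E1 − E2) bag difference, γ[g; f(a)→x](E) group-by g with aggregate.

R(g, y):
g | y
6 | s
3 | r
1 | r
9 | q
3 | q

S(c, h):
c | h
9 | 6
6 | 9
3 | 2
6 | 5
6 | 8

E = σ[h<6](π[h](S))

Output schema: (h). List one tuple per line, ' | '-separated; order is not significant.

Per-node cardinality:
  S → 5
  π[h](S) → 5
  σ[h<6](π[h](S)) → 2

== RESULT ==
h
2
5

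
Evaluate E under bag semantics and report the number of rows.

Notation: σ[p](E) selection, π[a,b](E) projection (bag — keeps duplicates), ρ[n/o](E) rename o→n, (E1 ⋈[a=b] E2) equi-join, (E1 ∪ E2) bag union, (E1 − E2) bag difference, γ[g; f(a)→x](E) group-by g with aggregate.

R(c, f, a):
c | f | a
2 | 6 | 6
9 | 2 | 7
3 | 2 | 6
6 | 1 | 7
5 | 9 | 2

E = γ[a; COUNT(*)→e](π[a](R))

Per-node cardinality:
  R → 5
  π[a](R) → 5
  γ[a; COUNT(*)→e](π[a](R)) → 3

|E| = 3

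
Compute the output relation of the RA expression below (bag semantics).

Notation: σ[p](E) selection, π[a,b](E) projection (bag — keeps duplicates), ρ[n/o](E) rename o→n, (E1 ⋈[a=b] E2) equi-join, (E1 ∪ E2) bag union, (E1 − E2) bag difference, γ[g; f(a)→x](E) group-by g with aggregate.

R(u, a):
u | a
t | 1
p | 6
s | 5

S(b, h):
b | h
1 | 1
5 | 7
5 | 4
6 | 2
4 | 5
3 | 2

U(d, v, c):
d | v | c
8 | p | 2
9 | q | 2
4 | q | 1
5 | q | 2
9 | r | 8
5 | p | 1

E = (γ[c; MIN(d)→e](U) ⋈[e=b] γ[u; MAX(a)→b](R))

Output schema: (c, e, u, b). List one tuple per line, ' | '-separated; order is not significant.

Row counts bottom-up:
  U → 6
  γ[c; MIN(d)→e](U) → 3
  R → 3
  γ[u; MAX(a)→b](R) → 3
  (γ[c; MIN(d)→e](U) ⋈[e=b] γ[u; MAX(a)→b](R)) → 1

== RESULT ==
c | e | u | b
2 | 5 | s | 5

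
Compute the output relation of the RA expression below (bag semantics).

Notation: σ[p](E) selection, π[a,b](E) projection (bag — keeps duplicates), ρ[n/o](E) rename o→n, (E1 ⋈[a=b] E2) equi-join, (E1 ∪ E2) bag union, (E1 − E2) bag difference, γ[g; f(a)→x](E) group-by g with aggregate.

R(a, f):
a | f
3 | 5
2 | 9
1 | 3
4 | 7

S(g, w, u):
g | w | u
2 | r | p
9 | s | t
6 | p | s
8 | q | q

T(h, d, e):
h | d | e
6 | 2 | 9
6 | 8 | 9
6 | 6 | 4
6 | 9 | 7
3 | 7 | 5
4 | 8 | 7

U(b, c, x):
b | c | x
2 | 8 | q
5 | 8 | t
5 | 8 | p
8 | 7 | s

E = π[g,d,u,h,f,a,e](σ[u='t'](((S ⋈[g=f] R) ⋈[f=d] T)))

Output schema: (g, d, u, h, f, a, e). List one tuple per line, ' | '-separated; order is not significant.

Per-node cardinality:
  S → 4
  R → 4
  (S ⋈[g=f] R) → 1
  T → 6
  ((S ⋈[g=f] R) ⋈[f=d] T) → 1
  σ[u='t'](((S ⋈[g=f] R) ⋈[f=d] T)) → 1
  π[g,d,u,h,f,a,e](σ[u='t'](((S ⋈[g=f] R) ⋈[f=d] T))) → 1

== RESULT ==
g | d | u | h | f | a | e
9 | 9 | t | 6 | 9 | 2 | 7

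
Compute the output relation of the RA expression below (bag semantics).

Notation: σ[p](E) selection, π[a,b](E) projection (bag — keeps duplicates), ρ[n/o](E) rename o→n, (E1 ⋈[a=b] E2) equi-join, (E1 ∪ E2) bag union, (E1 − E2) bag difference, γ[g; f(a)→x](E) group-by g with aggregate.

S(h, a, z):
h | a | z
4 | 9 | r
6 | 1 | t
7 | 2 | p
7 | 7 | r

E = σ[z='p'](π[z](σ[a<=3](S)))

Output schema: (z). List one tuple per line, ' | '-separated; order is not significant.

Stepwise |·|:
  S → 4
  σ[a<=3](S) → 2
  π[z](σ[a<=3](S)) → 2
  σ[z='p'](π[z](σ[a<=3](S))) → 1

== RESULT ==
z
p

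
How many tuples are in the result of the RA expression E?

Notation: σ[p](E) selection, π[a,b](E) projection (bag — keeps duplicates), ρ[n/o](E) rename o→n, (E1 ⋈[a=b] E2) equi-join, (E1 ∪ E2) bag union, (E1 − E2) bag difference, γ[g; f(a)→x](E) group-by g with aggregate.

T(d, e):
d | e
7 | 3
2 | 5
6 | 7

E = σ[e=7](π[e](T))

Subexpression sizes:
  T → 3
  π[e](T) → 3
  σ[e=7](π[e](T)) → 1

|E| = 1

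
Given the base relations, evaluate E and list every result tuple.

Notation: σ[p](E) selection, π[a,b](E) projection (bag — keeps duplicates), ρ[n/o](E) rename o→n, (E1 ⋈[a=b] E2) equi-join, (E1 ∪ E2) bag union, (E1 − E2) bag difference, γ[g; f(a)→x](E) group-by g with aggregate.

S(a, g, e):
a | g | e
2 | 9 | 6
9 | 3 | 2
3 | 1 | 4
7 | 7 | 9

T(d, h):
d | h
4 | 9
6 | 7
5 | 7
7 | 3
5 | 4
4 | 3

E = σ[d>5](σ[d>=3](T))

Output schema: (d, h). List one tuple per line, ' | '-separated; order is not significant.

Row counts bottom-up:
  T → 6
  σ[d>=3](T) → 6
  σ[d>5](σ[d>=3](T)) → 2

== RESULT ==
d | h
6 | 7
7 | 3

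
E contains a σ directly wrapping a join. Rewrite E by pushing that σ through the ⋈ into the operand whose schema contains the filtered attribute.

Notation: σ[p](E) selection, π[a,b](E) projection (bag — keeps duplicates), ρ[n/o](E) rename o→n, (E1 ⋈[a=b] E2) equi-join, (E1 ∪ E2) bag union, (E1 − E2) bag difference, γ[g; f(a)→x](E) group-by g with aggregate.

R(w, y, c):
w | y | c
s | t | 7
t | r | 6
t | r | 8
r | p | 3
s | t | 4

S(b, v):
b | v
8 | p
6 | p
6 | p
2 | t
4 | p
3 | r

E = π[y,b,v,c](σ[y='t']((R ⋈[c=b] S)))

σ filters on y, owned by the left side.
E' = π[y,b,v,c]((σ[y='t'](R) ⋈[c=b] S))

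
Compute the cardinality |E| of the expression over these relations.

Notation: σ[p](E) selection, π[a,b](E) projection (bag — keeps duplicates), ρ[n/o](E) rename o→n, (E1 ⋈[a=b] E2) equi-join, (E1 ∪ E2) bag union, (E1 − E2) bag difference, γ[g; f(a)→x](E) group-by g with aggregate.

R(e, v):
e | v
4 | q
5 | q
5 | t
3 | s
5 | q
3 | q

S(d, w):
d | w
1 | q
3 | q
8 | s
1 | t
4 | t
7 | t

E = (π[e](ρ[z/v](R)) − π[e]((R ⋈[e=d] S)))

Per-node cardinality:
  R → 6
  ρ[z/v](R) → 6
  π[e](ρ[z/v](R)) → 6
  R → 6
  S → 6
  (R ⋈[e=d] S) → 3
  π[e]((R ⋈[e=d] S)) → 3
  (π[e](ρ[z/v](R)) − π[e]((R ⋈[e=d] S))) → 3

|E| = 3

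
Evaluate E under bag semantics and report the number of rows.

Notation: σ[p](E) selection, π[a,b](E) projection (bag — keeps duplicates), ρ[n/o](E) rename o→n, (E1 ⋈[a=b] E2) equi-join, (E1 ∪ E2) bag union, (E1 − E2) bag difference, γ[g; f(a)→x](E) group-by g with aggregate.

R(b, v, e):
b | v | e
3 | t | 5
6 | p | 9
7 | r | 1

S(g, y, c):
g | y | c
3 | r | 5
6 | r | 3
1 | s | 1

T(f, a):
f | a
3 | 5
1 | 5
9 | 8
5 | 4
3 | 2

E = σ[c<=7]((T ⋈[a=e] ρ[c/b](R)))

Row counts bottom-up:
  T → 5
  R → 3
  ρ[c/b](R) → 3
  (T ⋈[a=e] ρ[c/b](R)) → 2
  σ[c<=7]((T ⋈[a=e] ρ[c/b](R))) → 2

|E| = 2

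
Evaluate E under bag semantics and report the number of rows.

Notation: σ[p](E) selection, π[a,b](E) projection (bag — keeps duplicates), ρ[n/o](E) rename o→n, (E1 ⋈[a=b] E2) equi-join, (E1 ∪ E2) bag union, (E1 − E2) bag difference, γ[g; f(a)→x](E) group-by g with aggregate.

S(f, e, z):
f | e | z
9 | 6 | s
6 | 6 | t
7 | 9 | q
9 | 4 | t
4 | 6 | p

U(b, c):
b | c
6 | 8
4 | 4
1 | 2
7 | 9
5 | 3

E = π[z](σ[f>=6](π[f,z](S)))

Per-node cardinality:
  S → 5
  π[f,z](S) → 5
  σ[f>=6](π[f,z](S)) → 4
  π[z](σ[f>=6](π[f,z](S))) → 4

|E| = 4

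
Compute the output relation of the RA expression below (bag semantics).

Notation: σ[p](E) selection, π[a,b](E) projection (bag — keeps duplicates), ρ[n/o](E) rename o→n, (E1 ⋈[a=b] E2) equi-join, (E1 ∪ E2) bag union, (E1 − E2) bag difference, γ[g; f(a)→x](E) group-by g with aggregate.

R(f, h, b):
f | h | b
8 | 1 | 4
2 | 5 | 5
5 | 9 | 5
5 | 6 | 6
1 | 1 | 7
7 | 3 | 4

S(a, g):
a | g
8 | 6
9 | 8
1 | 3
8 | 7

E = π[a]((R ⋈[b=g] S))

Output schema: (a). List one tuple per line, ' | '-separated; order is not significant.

Row counts bottom-up:
  R → 6
  S → 4
  (R ⋈[b=g] S) → 2
  π[a]((R ⋈[b=g] S)) → 2

== RESULT ==
a
8
8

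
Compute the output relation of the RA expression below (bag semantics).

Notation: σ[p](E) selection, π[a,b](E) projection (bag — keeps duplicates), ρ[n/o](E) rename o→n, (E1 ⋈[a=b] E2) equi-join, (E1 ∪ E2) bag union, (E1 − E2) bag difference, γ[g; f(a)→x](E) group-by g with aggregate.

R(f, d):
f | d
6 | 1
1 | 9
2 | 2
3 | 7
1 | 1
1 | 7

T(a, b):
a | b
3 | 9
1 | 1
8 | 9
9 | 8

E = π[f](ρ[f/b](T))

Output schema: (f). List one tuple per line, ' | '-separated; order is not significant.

Subexpression sizes:
  T → 4
  ρ[f/b](T) → 4
  π[f](ρ[f/b](T)) → 4

== RESULT ==
f
1
8
9
9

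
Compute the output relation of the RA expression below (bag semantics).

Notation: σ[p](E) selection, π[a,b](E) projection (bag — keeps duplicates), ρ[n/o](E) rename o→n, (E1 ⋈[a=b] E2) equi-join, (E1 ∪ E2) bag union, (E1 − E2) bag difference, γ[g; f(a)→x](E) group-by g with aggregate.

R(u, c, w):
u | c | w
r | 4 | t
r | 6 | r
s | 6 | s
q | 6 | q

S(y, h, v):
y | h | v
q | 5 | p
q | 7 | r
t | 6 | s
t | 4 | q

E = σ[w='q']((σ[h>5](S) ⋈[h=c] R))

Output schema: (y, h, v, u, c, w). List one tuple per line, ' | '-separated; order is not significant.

Subexpression sizes:
  S → 4
  σ[h>5](S) → 2
  R → 4
  (σ[h>5](S) ⋈[h=c] R) → 3
  σ[w='q']((σ[h>5](S) ⋈[h=c] R)) → 1

== RESULT ==
y | h | v | u | c | w
t | 6 | s | q | 6 | q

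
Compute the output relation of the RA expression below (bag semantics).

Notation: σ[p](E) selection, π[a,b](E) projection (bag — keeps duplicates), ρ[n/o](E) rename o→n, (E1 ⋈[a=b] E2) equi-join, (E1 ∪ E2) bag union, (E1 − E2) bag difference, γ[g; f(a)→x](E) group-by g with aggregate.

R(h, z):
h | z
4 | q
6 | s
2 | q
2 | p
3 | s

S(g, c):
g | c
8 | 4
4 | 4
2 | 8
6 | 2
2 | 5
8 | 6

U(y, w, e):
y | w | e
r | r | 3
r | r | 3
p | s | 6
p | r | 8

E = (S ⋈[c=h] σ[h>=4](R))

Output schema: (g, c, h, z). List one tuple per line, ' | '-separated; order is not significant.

Subexpression sizes:
  S → 6
  R → 5
  σ[h>=4](R) → 2
  (S ⋈[c=h] σ[h>=4](R)) → 3

== RESULT ==
g | c | h | z
4 | 4 | 4 | q
8 | 4 | 4 | q
8 | 6 | 6 | s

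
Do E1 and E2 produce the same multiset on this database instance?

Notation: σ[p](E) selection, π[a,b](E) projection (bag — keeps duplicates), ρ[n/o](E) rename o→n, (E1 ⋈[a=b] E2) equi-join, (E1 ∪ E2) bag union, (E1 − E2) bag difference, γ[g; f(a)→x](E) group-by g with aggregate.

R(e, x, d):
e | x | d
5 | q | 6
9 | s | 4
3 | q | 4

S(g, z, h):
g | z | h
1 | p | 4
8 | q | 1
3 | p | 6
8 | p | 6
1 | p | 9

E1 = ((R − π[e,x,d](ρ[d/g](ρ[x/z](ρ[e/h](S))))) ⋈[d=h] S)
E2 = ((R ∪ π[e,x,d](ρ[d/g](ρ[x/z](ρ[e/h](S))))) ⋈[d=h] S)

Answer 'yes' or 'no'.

E1 subexpression sizes:
  R → 3
  S → 5
  ρ[e/h](S) → 5
  ρ[x/z](ρ[e/h](S)) → 5
  ρ[d/g](ρ[x/z](ρ[e/h](S))) → 5
  π[e,x,d](ρ[d/g](ρ[x/z](ρ[e/h](S)))) → 5
  (R − π[e,x,d](ρ[d/g](ρ[x/z](ρ[e/h](S))))) → 3
  S → 5
  ((R − π[e,x,d](ρ[d/g](ρ[x/z](ρ[e/h](S))))) ⋈[d=h] S) → 4
E2 subexpression sizes:
  R → 3
  S → 5
  ρ[e/h](S) → 5
  ρ[x/z](ρ[e/h](S)) → 5
  ρ[d/g](ρ[x/z](ρ[e/h](S))) → 5
  π[e,x,d](ρ[d/g](ρ[x/z](ρ[e/h](S)))) → 5
  (R ∪ π[e,x,d](ρ[d/g](ρ[x/z](ρ[e/h](S))))) → 8
  S → 5
  ((R ∪ π[e,x,d](ρ[d/g](ρ[x/z](ρ[e/h](S))))) ⋈[d=h] S) → 6

E1 result:
e | x | d | g | z | h
3 | q | 4 | 1 | p | 4
5 | q | 6 | 3 | p | 6
5 | q | 6 | 8 | p | 6
9 | s | 4 | 1 | p | 4
E2 result:
e | x | d | g | z | h
3 | q | 4 | 1 | p | 4
4 | p | 1 | 8 | q | 1
5 | q | 6 | 3 | p | 6
5 | q | 6 | 8 | p | 6
9 | p | 1 | 8 | q | 1
9 | s | 4 | 1 | p | 4
Witness: (9, 'p', 1, 8, 'q', 1) appears 0× in E1 but 1× in E2.

no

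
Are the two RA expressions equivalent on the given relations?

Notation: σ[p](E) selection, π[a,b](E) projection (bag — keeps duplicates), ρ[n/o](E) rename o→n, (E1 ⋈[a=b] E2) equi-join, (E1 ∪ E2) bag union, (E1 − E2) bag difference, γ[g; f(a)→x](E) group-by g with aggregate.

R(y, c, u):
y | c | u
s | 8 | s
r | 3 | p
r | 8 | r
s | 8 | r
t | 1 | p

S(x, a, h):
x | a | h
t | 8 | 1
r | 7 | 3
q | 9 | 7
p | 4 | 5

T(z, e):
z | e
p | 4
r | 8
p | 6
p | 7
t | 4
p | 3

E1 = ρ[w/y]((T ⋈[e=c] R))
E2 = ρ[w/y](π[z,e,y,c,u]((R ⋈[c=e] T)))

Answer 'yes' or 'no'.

E1 per-node cardinality:
  T → 6
  R → 5
  (T ⋈[e=c] R) → 4
  ρ[w/y]((T ⋈[e=c] R)) → 4
E2 per-node cardinality:
  R → 5
  T → 6
  (R ⋈[c=e] T) → 4
  π[z,e,y,c,u]((R ⋈[c=e] T)) → 4
  ρ[w/y](π[z,e,y,c,u]((R ⋈[c=e] T))) → 4

E1 and E2 produce the same multiset:
z | e | w | c | u
p | 3 | r | 3 | p
r | 8 | r | 8 | r
r | 8 | s | 8 | r
r | 8 | s | 8 | s

yes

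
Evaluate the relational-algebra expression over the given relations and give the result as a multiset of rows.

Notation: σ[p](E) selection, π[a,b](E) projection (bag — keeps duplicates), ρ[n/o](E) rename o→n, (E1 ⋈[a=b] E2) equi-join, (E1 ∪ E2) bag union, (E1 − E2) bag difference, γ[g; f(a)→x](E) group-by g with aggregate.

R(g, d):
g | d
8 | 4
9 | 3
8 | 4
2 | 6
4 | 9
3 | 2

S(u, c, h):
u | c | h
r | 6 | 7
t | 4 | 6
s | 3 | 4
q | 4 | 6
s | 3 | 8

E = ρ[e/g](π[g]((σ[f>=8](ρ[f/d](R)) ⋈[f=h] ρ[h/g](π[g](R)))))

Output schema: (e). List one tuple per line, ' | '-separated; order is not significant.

Subexpression sizes:
  R → 6
  ρ[f/d](R) → 6
  σ[f>=8](ρ[f/d](R)) → 1
  R → 6
  π[g](R) → 6
  ρ[h/g](π[g](R)) → 6
  (σ[f>=8](ρ[f/d](R)) ⋈[f=h] ρ[h/g](π[g](R))) → 1
  π[g]((σ[f>=8](ρ[f/d](R)) ⋈[f=h] ρ[h/g](π[g](R)))) → 1
  ρ[e/g](π[g]((σ[f>=8](ρ[f/d](R)) ⋈[f=h] ρ[h/g](π[g](R))))) → 1

== RESULT ==
e
4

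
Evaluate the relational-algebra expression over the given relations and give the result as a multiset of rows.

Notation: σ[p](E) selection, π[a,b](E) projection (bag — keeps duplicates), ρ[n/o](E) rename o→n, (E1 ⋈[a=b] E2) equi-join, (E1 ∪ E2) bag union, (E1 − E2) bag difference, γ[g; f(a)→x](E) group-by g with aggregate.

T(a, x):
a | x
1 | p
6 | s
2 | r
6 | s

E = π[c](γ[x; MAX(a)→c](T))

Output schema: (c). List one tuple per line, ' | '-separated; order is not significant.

Stepwise |·|:
  T → 4
  γ[x; MAX(a)→c](T) → 3
  π[c](γ[x; MAX(a)→c](T)) → 3

== RESULT ==
c
1
2
6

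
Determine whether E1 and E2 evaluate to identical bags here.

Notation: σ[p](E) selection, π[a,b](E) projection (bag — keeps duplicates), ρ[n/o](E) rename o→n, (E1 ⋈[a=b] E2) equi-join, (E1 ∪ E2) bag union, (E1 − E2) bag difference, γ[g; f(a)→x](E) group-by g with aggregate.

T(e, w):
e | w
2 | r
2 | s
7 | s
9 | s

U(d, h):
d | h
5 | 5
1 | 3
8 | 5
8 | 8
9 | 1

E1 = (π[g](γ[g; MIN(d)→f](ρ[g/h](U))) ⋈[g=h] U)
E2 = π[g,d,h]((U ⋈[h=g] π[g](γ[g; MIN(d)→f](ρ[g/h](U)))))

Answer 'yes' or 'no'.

E1 row counts bottom-up:
  U → 5
  ρ[g/h](U) → 5
  γ[g; MIN(d)→f](ρ[g/h](U)) → 4
  π[g](γ[g; MIN(d)→f](ρ[g/h](U))) → 4
  U → 5
  (π[g](γ[g; MIN(d)→f](ρ[g/h](U))) ⋈[g=h] U) → 5
E2 row counts bottom-up:
  U → 5
  U → 5
  ρ[g/h](U) → 5
  γ[g; MIN(d)→f](ρ[g/h](U)) → 4
  π[g](γ[g; MIN(d)→f](ρ[g/h](U))) → 4
  (U ⋈[h=g] π[g](γ[g; MIN(d)→f](ρ[g/h](U)))) → 5
  π[g,d,h]((U ⋈[h=g] π[g](γ[g; MIN(d)→f](ρ[g/h](U))))) → 5

E1 and E2 produce the same multiset:
g | d | h
1 | 9 | 1
3 | 1 | 3
5 | 5 | 5
5 | 8 | 5
8 | 8 | 8

yes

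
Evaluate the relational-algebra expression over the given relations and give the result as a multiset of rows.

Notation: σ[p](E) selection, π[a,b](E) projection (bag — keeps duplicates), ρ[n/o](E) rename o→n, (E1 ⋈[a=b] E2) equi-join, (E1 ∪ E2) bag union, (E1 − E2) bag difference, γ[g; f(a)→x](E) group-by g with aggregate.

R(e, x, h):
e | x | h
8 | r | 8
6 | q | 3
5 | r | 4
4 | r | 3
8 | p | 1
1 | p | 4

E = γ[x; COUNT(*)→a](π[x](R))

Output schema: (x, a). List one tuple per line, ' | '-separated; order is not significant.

Row counts bottom-up:
  R → 6
  π[x](R) → 6
  γ[x; COUNT(*)→a](π[x](R)) → 3

== RESULT ==
x | a
p | 2
q | 1
r | 3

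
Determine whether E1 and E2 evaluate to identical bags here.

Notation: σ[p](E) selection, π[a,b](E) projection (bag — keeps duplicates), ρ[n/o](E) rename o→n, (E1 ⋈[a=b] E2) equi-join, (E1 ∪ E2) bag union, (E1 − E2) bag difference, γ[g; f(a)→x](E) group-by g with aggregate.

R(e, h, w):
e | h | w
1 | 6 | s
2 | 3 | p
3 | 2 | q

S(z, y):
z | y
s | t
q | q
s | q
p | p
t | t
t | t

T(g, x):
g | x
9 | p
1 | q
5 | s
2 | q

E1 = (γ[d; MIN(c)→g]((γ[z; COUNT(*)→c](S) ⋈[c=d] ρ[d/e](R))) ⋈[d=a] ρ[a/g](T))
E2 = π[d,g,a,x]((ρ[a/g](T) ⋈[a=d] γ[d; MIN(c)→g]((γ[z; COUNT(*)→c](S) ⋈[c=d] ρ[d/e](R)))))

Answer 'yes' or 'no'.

E1 subexpression sizes:
  S → 6
  γ[z; COUNT(*)→c](S) → 4
  R → 3
  ρ[d/e](R) → 3
  (γ[z; COUNT(*)→c](S) ⋈[c=d] ρ[d/e](R)) → 4
  γ[d; MIN(c)→g]((γ[z; COUNT(*)→c](S) ⋈[c=d] ρ[d/e](R))) → 2
  T → 4
  ρ[a/g](T) → 4
  (γ[d; MIN(c)→g]((γ[z; COUNT(*)→c](S) ⋈[c=d] ρ[d/e](R))) ⋈[d=a] ρ[a/g](T)) → 2
E2 subexpression sizes:
  T → 4
  ρ[a/g](T) → 4
  S → 6
  γ[z; COUNT(*)→c](S) → 4
  R → 3
  ρ[d/e](R) → 3
  (γ[z; COUNT(*)→c](S) ⋈[c=d] ρ[d/e](R)) → 4
  γ[d; MIN(c)→g]((γ[z; COUNT(*)→c](S) ⋈[c=d] ρ[d/e](R))) → 2
  (ρ[a/g](T) ⋈[a=d] γ[d; MIN(c)→g]((γ[z; COUNT(*)→c](S) ⋈[c=d] ρ[d/e](R)))) → 2
  π[d,g,a,x]((ρ[a/g](T) ⋈[a=d] γ[d; MIN(c)→g]((γ[z; COUNT(*)→c](S) ⋈[c=d] ρ[d/e](R))))) → 2

E1 and E2 produce the same multiset:
d | g | a | x
1 | 1 | 1 | q
2 | 2 | 2 | q

yes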